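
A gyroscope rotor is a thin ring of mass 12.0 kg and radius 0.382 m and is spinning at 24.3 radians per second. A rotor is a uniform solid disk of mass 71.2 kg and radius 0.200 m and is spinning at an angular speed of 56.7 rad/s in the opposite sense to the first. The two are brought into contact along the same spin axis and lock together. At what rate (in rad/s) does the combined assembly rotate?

The coupling torques are internal; angular momentum about the shared axis is conserved.
Moments of inertia: I_A = (12.0)(0.382)² = 1.751 kg·m²; I_B = ½(71.2)(0.200)² = 1.424 kg·m².
Taking A's sense as positive: L = (1.751)(24.3) − (1.424)(56.7) = -38.19 kg·m²·rad/s.
Combined I = 1.751 + 1.424 = 3.175 kg·m².
ω_f = L / I = -38.19 / 3.175 = -12.03 rad/s.

|ω_f| ≈ 12.0 rad/s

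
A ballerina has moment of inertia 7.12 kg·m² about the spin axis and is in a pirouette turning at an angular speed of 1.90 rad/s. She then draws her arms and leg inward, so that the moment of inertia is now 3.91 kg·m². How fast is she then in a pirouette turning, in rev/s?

ω₂ ≈ 0.551 rev/s

No external torque acts about the spin axis, so angular momentum is conserved.
ω₂ = I₁ω₁ / I₂ = (7.120)(1.90 rad/s) / (3.910) = 3.460 rad/s = 0.5507 rev/s.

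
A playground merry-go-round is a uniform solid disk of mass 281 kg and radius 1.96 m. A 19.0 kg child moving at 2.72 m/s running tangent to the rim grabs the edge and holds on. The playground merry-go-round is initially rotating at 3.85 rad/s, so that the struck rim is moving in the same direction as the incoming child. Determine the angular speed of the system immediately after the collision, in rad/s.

|ω_f| ≈ 3.56 rad/s

The axle reaction passes through the axle and exerts no torque about it; angular momentum about the axle is conserved through the impact.
I_p = ½(281)(1.96)² = 539.7 kg·m². Taking the sense of the child's angular momentum as positive, L_{child} = m v R = (19.0)(2.72)(1.96) = 101.3 kg·m²/s.
L_i = +I_p ω_p + m v R = +(539.7)(3.85) + 101.3 = 2179 kg·m²/s.
After sticking, I_f = I_p + m R² = 539.7 + (19.0)(1.96)² = 612.7 kg·m².
ω_f = L_i / I_f = 2179 / 612.7 = 3.557 rad/s.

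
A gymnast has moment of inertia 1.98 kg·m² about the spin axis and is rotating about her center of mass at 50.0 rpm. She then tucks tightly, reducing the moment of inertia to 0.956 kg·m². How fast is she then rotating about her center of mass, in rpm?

With no external torque about the axis, L is conserved: I₁ω₁ = I₂ω₂.
ω₂ = I₁ω₁ / I₂ = (1.980)(50.0 rpm) / (0.9560) = 103.6 rpm.

ω₂ ≈ 104 rpm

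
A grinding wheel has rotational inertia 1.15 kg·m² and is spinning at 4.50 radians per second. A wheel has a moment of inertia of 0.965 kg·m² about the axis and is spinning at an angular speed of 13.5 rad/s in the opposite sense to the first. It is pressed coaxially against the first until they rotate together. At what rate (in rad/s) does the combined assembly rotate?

|ω_f| ≈ 3.71 rad/s

The coupling torques are internal; angular momentum about the shared axis is conserved.
Taking A's sense as positive: L = (1.150)(4.50) − (0.9650)(13.5) = -7.853 kg·m²·rad/s.
Combined I = 1.150 + 0.9650 = 2.115 kg·m².
ω_f = L / I = -7.853 / 2.115 = -3.713 rad/s.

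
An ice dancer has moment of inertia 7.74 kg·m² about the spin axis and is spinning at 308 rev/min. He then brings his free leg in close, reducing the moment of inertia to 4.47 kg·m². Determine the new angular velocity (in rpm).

Angular momentum about the spin axis is conserved since the torque about it is zero.
ω₂ = I₁ω₁ / I₂ = (7.740)(308 rpm) / (4.470) = 533.3 rpm.

ω₂ ≈ 533 rpm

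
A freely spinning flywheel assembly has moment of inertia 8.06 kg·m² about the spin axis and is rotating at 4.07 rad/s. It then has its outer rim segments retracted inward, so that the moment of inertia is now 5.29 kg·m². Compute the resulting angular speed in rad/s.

ω₂ ≈ 6.20 rad/s

Angular momentum about the spin axis is conserved since the torque about it is zero.
ω₂ = I₁ω₁ / I₂ = (8.060)(4.07 rad/s) / (5.290) = 6.201 rad/s.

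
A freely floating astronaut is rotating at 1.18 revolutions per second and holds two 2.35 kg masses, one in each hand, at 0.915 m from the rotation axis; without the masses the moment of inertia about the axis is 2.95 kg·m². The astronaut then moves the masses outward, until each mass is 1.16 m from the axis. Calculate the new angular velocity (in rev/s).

ω₂ ≈ 0.876 rev/s

Angular momentum about the spin axis is conserved since the torque about it is zero.
I₁ = 2.95 + 2(2.35)(0.915)² = 6.885 kg·m²; I₂ = 2.95 + 2(2.35)(1.16)² = 9.274 kg·m².
ω₂ = I₁ω₁ / I₂ = (6.885)(1.18 rev/s) / (9.274) = 0.8760 rev/s.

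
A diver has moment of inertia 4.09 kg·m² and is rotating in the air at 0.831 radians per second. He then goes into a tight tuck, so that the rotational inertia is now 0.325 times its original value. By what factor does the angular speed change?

ω₂/ω₁ ≈ 3.08

With no external torque about the axis, L is conserved: I₁ω₁ = I₂ω₂.
I₂ = 0.325 × 4.09 = 1.329 kg·m².
ω₂/ω₁ = I₁/I₂ = 4.090 / 1.329 = 3.077.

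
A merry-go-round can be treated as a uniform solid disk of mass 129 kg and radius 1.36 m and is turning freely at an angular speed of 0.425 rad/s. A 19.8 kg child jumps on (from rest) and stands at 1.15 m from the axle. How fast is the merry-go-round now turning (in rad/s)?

No external torque acts about the axle; L_before = L_after.
I_p = ½(129)(1.36)² = 119.3 kg·m².
Added inertia Σmr² = (19.8)(1.15)² = 26.19 kg·m²; I_f = 119.3 + 26.19 = 145.5 kg·m².
ω_f = I_p ω_i / I_f = (119.3)(0.425) / 145.5 = 0.3485 rad/s.

ω_f ≈ 0.349 rad/s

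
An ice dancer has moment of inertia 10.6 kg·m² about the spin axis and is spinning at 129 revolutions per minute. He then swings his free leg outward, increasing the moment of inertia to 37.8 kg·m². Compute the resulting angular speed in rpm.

With no external torque about the axis, L is conserved: I₁ω₁ = I₂ω₂.
ω₂ = I₁ω₁ / I₂ = (10.60)(129 rpm) / (37.80) = 36.17 rpm.

ω₂ ≈ 36.2 rpm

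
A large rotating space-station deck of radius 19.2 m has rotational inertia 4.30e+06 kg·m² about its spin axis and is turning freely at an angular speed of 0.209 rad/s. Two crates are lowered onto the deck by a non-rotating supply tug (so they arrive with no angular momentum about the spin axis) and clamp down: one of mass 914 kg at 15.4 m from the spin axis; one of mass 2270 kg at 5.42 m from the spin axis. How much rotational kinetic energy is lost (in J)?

The added mass arrives with no angular momentum about the spin axis, and any external torque about the spin axis is negligible, so the system's angular momentum is conserved.
Added inertia Σmr² = (914)(15.4)² + (2270)(5.42)² = 2.834e+05 kg·m²; I_f = 4.300e+06 + 2.834e+05 = 4.583e+06 kg·m².
ω_f = I_p ω_i / I_f = (4.300e+06)(0.209) / 4.583e+06 = 0.1961 rad/s.
KE_i = ½(4.300e+06)(0.2090 rad/s)² = 93910 J; KE_f = ½(4.583e+06)(0.1961)² = 88110 J.

energy lost ≈ 5810 J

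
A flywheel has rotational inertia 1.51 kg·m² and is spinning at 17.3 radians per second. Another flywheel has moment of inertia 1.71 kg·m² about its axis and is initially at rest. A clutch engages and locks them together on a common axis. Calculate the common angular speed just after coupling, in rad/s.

|ω_f| ≈ 8.11 rad/s

The coupling torques are internal; angular momentum about the shared axis is conserved.
Taking A's sense as positive: L = (1.510)(17.3) = 26.12 kg·m²·rad/s.
Combined I = 1.510 + 1.710 = 3.220 kg·m².
ω_f = L / I = 26.12 / 3.220 = 8.113 rad/s.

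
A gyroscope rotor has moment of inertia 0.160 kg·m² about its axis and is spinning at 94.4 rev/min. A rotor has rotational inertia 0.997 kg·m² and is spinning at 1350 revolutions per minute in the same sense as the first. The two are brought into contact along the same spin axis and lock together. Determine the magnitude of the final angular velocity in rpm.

The coupling torques are internal; angular momentum about the shared axis is conserved.
Taking A's sense as positive: L = (0.1600)(94.4) + (0.9970)(1350) = 1361 kg·m²·rpm.
Combined I = 0.1600 + 0.9970 = 1.157 kg·m².
ω_f = L / I = 1361 / 1.157 = 1176 rpm.

|ω_f| ≈ 1180 rpm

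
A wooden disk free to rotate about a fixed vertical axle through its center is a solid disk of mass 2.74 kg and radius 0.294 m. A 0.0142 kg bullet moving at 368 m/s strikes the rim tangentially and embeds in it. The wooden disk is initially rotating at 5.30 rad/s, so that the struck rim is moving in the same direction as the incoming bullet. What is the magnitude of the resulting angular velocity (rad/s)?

About the axle the impulsive forces during the collision are internal, so angular momentum about that axis is conserved.
I_p = ½(2.74)(0.294)² = 0.1184 kg·m². Taking the sense of the bullet's angular momentum as positive, L_{bullet} = m v R = (0.0142)(368)(0.294) = 1.536 kg·m²/s.
L_i = +I_p ω_p + m v R = +(0.1184)(5.30) + 1.536 = 2.164 kg·m²/s.
After sticking, I_f = I_p + m R² = 0.1184 + (0.0142)(0.294)² = 0.1196 kg·m².
ω_f = L_i / I_f = 2.164 / 0.1196 = 18.09 rad/s.

|ω_f| ≈ 18.1 rad/s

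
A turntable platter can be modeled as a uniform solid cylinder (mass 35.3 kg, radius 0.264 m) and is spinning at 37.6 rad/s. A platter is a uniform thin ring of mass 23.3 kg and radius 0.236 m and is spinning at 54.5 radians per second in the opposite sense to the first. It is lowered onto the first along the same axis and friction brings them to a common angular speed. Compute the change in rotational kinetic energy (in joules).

ΔKE ≈ -2680 J

The coupling torques are internal; angular momentum about the shared axis is conserved.
Moments of inertia: I_A = ½(35.3)(0.264)² = 1.230 kg·m²; I_B = (23.3)(0.236)² = 1.298 kg·m².
Taking A's sense as positive: L = (1.230)(37.6) − (1.298)(54.5) = -24.47 kg·m²·rad/s.
Combined I = 1.230 + 1.298 = 2.528 kg·m².
ω_f = L / I = -24.47 / 2.528 = -9.681 rad/s.
KE_i = ½ΣIω² = 2797 J; KE_f = ½(2.528)(9.681)² = 118.5 J.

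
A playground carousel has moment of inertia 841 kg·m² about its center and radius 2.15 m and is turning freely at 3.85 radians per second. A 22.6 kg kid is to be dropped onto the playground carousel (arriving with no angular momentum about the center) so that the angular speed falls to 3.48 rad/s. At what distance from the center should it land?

r ≈ 1.99 m

The added mass arrives with no angular momentum about the center, and any external torque about the center is negligible, so the system's angular momentum is conserved.
I_p ω_i = (I_p + m r²) ω_f ⇒ m r² = I_p(ω_i/ω_f − 1) = 841.0(3.85/3.48 − 1) = 89.42 kg·m².
r = √(89.42/22.6) = 1.989 m.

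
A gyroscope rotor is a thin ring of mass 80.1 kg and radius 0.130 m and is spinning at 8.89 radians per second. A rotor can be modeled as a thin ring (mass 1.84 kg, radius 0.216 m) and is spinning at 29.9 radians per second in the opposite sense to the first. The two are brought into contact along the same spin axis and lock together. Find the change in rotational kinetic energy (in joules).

No external torque acts about the common axis, so total angular momentum is conserved.
Moments of inertia: I_A = (80.1)(0.130)² = 1.354 kg·m²; I_B = (1.84)(0.216)² = 0.08585 kg·m².
Taking A's sense as positive: L = (1.354)(8.89) − (0.08585)(29.9) = 9.467 kg·m²·rad/s.
Combined I = 1.354 + 0.08585 = 1.440 kg·m².
ω_f = L / I = 9.467 / 1.440 = 6.577 rad/s.
KE_i = ½ΣIω² = 91.87 J; KE_f = ½(1.440)(6.577)² = 31.13 J.

ΔKE ≈ -60.7 J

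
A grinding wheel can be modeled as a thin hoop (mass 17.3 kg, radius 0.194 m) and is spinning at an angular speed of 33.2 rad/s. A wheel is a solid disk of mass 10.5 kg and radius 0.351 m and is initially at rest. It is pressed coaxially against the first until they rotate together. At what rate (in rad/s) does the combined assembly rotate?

|ω_f| ≈ 16.7 rad/s

No external torque acts about the common axis, so total angular momentum is conserved.
Moments of inertia: I_A = (17.3)(0.194)² = 0.6511 kg·m²; I_B = ½(10.5)(0.351)² = 0.6468 kg·m².
Taking A's sense as positive: L = (0.6511)(33.2) = 21.62 kg·m²·rad/s.
Combined I = 0.6511 + 0.6468 = 1.298 kg·m².
ω_f = L / I = 21.62 / 1.298 = 16.65 rad/s.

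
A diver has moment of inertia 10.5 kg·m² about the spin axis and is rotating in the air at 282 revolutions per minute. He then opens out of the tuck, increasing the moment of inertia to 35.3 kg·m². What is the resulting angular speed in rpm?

With no external torque about the axis, L is conserved: I₁ω₁ = I₂ω₂.
ω₂ = I₁ω₁ / I₂ = (10.50)(282 rpm) / (35.30) = 83.88 rpm.

ω₂ ≈ 83.9 rpm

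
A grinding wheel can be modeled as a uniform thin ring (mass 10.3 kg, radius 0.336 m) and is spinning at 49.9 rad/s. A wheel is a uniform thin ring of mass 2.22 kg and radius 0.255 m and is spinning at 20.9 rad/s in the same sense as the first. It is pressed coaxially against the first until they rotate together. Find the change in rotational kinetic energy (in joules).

The coupling torques are internal; angular momentum about the shared axis is conserved.
Moments of inertia: I_A = (10.3)(0.336)² = 1.163 kg·m²; I_B = (2.22)(0.255)² = 0.1444 kg·m².
Taking A's sense as positive: L = (1.163)(49.9) + (0.1444)(20.9) = 61.04 kg·m²·rad/s.
Combined I = 1.163 + 0.1444 = 1.307 kg·m².
ω_f = L / I = 61.04 / 1.307 = 46.70 rad/s.
KE_i = ½ΣIω² = 1479 J; KE_f = ½(1.307)(46.70)² = 1425 J.

ΔKE ≈ -54.0 J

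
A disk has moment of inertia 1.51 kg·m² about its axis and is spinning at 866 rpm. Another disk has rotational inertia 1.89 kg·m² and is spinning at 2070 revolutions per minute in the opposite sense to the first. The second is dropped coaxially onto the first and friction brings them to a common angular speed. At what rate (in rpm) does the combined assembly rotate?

The coupling torques are internal; angular momentum about the shared axis is conserved.
Taking A's sense as positive: L = (1.510)(866) − (1.890)(2070) = -2605 kg·m²·rpm.
Combined I = 1.510 + 1.890 = 3.400 kg·m².
ω_f = L / I = -2605 / 3.400 = -766.1 rpm.

|ω_f| ≈ 766 rpm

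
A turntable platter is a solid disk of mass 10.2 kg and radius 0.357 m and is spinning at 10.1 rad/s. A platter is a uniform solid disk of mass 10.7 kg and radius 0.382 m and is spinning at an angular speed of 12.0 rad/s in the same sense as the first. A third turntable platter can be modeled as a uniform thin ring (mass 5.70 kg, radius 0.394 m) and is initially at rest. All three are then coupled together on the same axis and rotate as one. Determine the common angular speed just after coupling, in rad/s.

The coupling torques are internal; angular momentum about the shared axis is conserved.
Moments of inertia: I_A = ½(10.2)(0.357)² = 0.6500 kg·m²; I_B = ½(10.7)(0.382)² = 0.7807 kg·m²; I_C = (5.70)(0.394)² = 0.8848 kg·m².
Taking A's sense as positive: L = (0.6500)(10.1) + (0.7807)(12.0) = 15.93 kg·m²·rad/s.
Combined I = 0.6500 + 0.7807 + 0.8848 = 2.316 kg·m².
ω_f = L / I = 15.93 / 2.316 = 6.881 rad/s.

|ω_f| ≈ 6.88 rad/s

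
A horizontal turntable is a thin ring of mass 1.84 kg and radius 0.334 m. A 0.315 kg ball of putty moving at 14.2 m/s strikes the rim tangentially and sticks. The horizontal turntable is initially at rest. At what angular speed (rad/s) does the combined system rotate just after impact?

The axle reaction passes through the axle and exerts no torque about it; angular momentum about the axle is conserved through the impact.
I_p = (1.84)(0.334)² = 0.2053 kg·m². Taking the sense of the ball of putty's angular momentum as positive, L_{ball} = m v R = (0.315)(14.2)(0.334) = 1.494 kg·m²/s.
L_i = 0 + 1.494 = 1.494 kg·m²/s.
After sticking, I_f = I_p + m R² = 0.2053 + (0.315)(0.334)² = 0.2404 kg·m².
ω_f = L_i / I_f = 1.494 / 0.2404 = 6.214 rad/s.

|ω_f| ≈ 6.21 rad/s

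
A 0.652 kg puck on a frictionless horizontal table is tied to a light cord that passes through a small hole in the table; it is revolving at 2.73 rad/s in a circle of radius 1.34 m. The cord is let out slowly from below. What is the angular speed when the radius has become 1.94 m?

ω₂ ≈ 1.30 rad/s

No torque about the axis ⇒ m r₁² ω₁ = m r₂² ω₂.
ω₂ = ω₁ (r₁/r₂)² = (2.73)(1.34/1.94)² = 1.302 rad/s.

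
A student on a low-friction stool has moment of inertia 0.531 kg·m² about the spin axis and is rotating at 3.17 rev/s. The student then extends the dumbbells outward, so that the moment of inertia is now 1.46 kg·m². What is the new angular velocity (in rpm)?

No external torque acts about the spin axis, so angular momentum is conserved.
ω₂ = I₁ω₁ / I₂ = (0.5310)(3.17 rev/s) / (1.460) = 1.153 rev/s = 69.18 rpm.

ω₂ ≈ 69.2 rpm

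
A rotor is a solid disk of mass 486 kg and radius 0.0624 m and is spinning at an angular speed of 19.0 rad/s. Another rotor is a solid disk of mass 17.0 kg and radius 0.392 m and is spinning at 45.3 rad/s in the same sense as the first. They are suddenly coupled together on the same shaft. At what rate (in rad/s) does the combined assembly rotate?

|ω_f| ≈ 34.3 rad/s

No external torque acts about the common axis, so total angular momentum is conserved.
Moments of inertia: I_A = ½(486)(0.0624)² = 0.9462 kg·m²; I_B = ½(17.0)(0.392)² = 1.306 kg·m².
Taking A's sense as positive: L = (0.9462)(19.0) + (1.306)(45.3) = 77.15 kg·m²·rad/s.
Combined I = 0.9462 + 1.306 = 2.252 kg·m².
ω_f = L / I = 77.15 / 2.252 = 34.25 rad/s.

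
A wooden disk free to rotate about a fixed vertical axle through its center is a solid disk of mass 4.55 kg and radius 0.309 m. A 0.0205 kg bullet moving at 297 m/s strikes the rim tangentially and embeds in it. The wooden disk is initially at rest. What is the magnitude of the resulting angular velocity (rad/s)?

|ω_f| ≈ 8.58 rad/s

About the axle the impulsive forces during the collision are internal, so angular momentum about that axis is conserved.
I_p = ½(4.55)(0.309)² = 0.2172 kg·m². Taking the sense of the bullet's angular momentum as positive, L_{bullet} = m v R = (0.0205)(297)(0.309) = 1.881 kg·m²/s.
L_i = 0 + 1.881 = 1.881 kg·m²/s.
After sticking, I_f = I_p + m R² = 0.2172 + (0.0205)(0.309)² = 0.2192 kg·m².
ω_f = L_i / I_f = 1.881 / 0.2192 = 8.584 rad/s.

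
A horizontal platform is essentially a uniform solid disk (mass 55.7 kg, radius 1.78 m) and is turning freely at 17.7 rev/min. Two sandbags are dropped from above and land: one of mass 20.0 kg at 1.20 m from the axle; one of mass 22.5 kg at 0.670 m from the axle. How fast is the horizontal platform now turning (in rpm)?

The added mass arrives with no angular momentum about the axle, and any external torque about the axle is negligible, so the system's angular momentum is conserved.
I_p = ½(55.7)(1.78)² = 88.24 kg·m².
Added inertia Σmr² = (20.0)(1.20)² + (22.5)(0.670)² = 38.90 kg·m²; I_f = 88.24 + 38.90 = 127.1 kg·m².
ω_f = I_p ω_i / I_f = (88.24)(17.7) / 127.1 = 12.28 rpm.

ω_f ≈ 12.3 rpm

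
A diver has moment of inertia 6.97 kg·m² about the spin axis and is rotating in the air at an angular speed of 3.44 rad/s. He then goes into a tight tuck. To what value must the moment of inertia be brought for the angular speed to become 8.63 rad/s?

No external torque acts about the spin axis, so angular momentum is conserved.
I₂ = I₁ω₁ / ω₂ = (6.97)(3.44) / (8.63) = 2.778 kg·m².

I₂ ≈ 2.78 kg·m²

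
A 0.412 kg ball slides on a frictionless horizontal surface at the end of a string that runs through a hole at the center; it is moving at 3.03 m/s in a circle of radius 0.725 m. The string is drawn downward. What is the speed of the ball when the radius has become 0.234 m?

Central (radial) force ⇒ zero torque about the center ⇒ m v r is constant.
v₂ = v₁ r₁ / r₂ = (3.03)(0.725) / (0.234) = 9.388 m/s.

v₂ ≈ 9.39 m/s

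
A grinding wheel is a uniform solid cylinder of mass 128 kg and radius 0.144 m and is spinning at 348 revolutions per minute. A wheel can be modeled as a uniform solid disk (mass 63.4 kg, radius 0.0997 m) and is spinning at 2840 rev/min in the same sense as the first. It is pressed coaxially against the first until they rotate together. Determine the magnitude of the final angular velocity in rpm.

|ω_f| ≈ 826 rpm

No external torque acts about the common axis, so total angular momentum is conserved.
Moments of inertia: I_A = ½(128)(0.144)² = 1.327 kg·m²; I_B = ½(63.4)(0.0997)² = 0.3151 kg·m².
Taking A's sense as positive: L = (1.327)(348) + (0.3151)(2840) = 1357 kg·m²·rpm.
Combined I = 1.327 + 0.3151 = 1.642 kg·m².
ω_f = L / I = 1357 / 1.642 = 826.2 rpm.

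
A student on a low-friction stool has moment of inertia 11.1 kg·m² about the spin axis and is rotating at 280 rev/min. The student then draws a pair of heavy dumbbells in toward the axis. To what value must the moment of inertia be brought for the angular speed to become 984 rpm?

I₂ ≈ 3.16 kg·m²

Angular momentum about the spin axis is conserved since the torque about it is zero.
I₂ = I₁ω₁ / ω₂ = (11.1)(280) / (984) = 3.159 kg·m².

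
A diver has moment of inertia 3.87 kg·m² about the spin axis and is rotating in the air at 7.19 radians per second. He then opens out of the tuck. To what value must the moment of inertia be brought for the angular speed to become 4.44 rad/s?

No external torque acts about the spin axis, so angular momentum is conserved.
I₂ = I₁ω₁ / ω₂ = (3.87)(7.19) / (4.44) = 6.267 kg·m².

I₂ ≈ 6.27 kg·m²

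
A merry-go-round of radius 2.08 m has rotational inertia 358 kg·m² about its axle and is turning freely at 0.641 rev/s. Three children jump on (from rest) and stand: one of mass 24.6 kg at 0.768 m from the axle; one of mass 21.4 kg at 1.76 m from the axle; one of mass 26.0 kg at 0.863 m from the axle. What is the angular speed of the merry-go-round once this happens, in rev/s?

ω_f ≈ 0.501 rev/s

The added mass arrives with no angular momentum about the axle, and any external torque about the axle is negligible, so the system's angular momentum is conserved.
Added inertia Σmr² = (24.6)(0.768)² + (21.4)(1.76)² + (26.0)(0.863)² = 100.2 kg·m²; I_f = 358.0 + 100.2 = 458.2 kg·m².
ω_f = I_p ω_i / I_f = (358.0)(0.641) / 458.2 = 0.5009 rev/s.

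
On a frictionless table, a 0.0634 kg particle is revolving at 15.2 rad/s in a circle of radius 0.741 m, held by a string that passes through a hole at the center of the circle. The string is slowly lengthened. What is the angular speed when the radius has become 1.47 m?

The constraining force is radial, so m r² ω about the center is conserved.
ω₂ = ω₁ (r₁/r₂)² = (15.2)(0.741/1.47)² = 3.862 rad/s.

ω₂ ≈ 3.86 rad/s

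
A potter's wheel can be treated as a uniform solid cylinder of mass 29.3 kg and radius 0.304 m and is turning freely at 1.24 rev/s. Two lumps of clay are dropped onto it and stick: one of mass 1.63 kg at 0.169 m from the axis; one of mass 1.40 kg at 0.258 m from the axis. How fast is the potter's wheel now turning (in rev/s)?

The added mass arrives with no angular momentum about the axis, and any external torque about the axis is negligible, so the system's angular momentum is conserved.
I_p = ½(29.3)(0.304)² = 1.354 kg·m².
Added inertia Σmr² = (1.63)(0.169)² + (1.40)(0.258)² = 0.1397 kg·m²; I_f = 1.354 + 0.1397 = 1.494 kg·m².
ω_f = I_p ω_i / I_f = (1.354)(1.24) / 1.494 = 1.124 rev/s.

ω_f ≈ 1.12 rev/s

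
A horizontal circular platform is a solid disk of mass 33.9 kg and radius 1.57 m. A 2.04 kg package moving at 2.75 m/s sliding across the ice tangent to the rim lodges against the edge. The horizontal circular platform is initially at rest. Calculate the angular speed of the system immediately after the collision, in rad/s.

The axle reaction passes through the central axle and exerts no torque about it; angular momentum about the central axle is conserved through the impact.
I_p = ½(33.9)(1.57)² = 41.78 kg·m². Taking the sense of the package's angular momentum as positive, L_{package} = m v R = (2.04)(2.75)(1.57) = 8.808 kg·m²/s.
L_i = 0 + 8.808 = 8.808 kg·m²/s.
After sticking, I_f = I_p + m R² = 41.78 + (2.04)(1.57)² = 46.81 kg·m².
ω_f = L_i / I_f = 8.808 / 46.81 = 0.1882 rad/s.

|ω_f| ≈ 0.188 rad/s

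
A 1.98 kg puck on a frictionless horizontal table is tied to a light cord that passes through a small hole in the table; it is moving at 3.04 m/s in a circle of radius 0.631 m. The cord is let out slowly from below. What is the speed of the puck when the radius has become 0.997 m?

v₂ ≈ 1.92 m/s

Central (radial) force ⇒ zero torque about the center ⇒ m v r is constant.
v₂ = v₁ r₁ / r₂ = (3.04)(0.631) / (0.997) = 1.924 m/s.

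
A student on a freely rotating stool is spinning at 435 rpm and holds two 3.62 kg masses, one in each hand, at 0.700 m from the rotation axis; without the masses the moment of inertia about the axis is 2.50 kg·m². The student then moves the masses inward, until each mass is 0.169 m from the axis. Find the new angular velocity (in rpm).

Angular momentum about the spin axis is conserved since the torque about it is zero.
I₁ = 2.50 + 2(3.62)(0.700)² = 6.048 kg·m²; I₂ = 2.50 + 2(3.62)(0.169)² = 2.707 kg·m².
ω₂ = I₁ω₁ / I₂ = (6.048)(435 rpm) / (2.707) = 971.9 rpm.

ω₂ ≈ 972 rpm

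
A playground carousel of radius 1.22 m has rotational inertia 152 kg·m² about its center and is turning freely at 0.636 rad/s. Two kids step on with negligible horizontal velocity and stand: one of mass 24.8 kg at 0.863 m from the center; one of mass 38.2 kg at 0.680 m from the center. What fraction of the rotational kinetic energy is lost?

fraction ≈ 0.192

No external torque acts about the center; L_before = L_after.
Added inertia Σmr² = (24.8)(0.863)² + (38.2)(0.680)² = 36.13 kg·m²; I_f = 152.0 + 36.13 = 188.1 kg·m².
ω_f = I_p ω_i / I_f = (152.0)(0.636) / 188.1 = 0.5138 rad/s.
KE_i = ½(152.0)(0.6360 rad/s)² = 30.74 J; KE_f = ½(188.1)(0.5138)² = 24.84 J.
Fraction lost = 0.1921.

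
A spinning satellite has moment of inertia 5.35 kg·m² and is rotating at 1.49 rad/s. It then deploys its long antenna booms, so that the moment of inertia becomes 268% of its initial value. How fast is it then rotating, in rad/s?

With no external torque about the axis, L is conserved: I₁ω₁ = I₂ω₂.
I₂ = 2.68 × 5.35 = 14.34 kg·m².
ω₂ = I₁ω₁ / I₂ = (5.350)(1.49 rad/s) / (14.34) = 0.5560 rad/s.

ω₂ ≈ 0.556 rad/s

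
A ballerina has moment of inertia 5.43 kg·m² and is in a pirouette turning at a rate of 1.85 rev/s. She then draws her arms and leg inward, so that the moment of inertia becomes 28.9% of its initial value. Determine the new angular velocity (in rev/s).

No external torque acts about the spin axis, so angular momentum is conserved.
I₂ = 0.289 × 5.43 = 1.569 kg·m².
ω₂ = I₁ω₁ / I₂ = (5.430)(1.85 rev/s) / (1.569) = 6.401 rev/s.

ω₂ ≈ 6.40 rev/s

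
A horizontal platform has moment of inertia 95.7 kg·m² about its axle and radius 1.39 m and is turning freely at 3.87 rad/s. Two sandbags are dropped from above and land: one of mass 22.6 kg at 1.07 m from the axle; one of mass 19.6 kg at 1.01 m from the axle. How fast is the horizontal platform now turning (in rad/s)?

No external torque acts about the axle; L_before = L_after.
Added inertia Σmr² = (22.6)(1.07)² + (19.6)(1.01)² = 45.87 kg·m²; I_f = 95.70 + 45.87 = 141.6 kg·m².
ω_f = I_p ω_i / I_f = (95.70)(3.87) / 141.6 = 2.616 rad/s.

ω_f ≈ 2.62 rad/s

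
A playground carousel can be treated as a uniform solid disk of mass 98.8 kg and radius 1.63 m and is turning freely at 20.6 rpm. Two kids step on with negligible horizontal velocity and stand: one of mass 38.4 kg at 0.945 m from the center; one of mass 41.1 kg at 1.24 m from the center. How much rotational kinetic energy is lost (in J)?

energy lost ≈ 130 J

The added mass arrives with no angular momentum about the center, and any external torque about the center is negligible, so the system's angular momentum is conserved.
I_p = ½(98.8)(1.63)² = 131.3 kg·m².
Added inertia Σmr² = (38.4)(0.945)² + (41.1)(1.24)² = 97.49 kg·m²; I_f = 131.3 + 97.49 = 228.7 kg·m².
ω_f = I_p ω_i / I_f = (131.3)(20.6) / 228.7 = 11.82 rpm.
KE_i = ½(131.3)(2.157 rad/s)² = 305.4 J; KE_f = ½(228.7)(1.238)² = 175.2 J.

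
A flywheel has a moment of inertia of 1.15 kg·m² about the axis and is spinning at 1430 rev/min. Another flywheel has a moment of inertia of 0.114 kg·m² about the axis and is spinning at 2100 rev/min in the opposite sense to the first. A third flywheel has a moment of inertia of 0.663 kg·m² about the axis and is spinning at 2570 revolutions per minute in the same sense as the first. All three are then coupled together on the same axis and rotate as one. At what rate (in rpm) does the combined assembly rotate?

No external torque acts about the common axis, so total angular momentum is conserved.
Taking A's sense as positive: L = (1.150)(1430) − (0.1140)(2100) + (0.6630)(2570) = 3109 kg·m²·rpm.
Combined I = 1.150 + 0.1140 + 0.6630 = 1.927 kg·m².
ω_f = L / I = 3109 / 1.927 = 1613 rpm.

|ω_f| ≈ 1610 rpm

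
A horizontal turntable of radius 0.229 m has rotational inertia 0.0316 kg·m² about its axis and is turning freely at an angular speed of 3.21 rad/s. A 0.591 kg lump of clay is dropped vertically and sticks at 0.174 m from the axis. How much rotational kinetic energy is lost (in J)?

The added mass arrives with no angular momentum about the axis, and any external torque about the axis is negligible, so the system's angular momentum is conserved.
Added inertia Σmr² = (0.591)(0.174)² = 0.01789 kg·m²; I_f = 0.03160 + 0.01789 = 0.04949 kg·m².
ω_f = I_p ω_i / I_f = (0.03160)(3.21) / 0.04949 = 2.049 rad/s.
KE_i = ½(0.03160)(3.210 rad/s)² = 0.1628 J; KE_f = ½(0.04949)(2.049)² = 0.1039 J.

energy lost ≈ 0.0589 J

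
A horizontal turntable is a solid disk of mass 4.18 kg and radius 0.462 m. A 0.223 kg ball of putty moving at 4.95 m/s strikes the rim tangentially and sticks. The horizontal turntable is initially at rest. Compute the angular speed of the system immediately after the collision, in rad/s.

|ω_f| ≈ 1.03 rad/s

About the axle the impulsive forces during the collision are internal, so angular momentum about that axis is conserved.
I_p = ½(4.18)(0.462)² = 0.4461 kg·m². Taking the sense of the ball of putty's angular momentum as positive, L_{ball} = m v R = (0.223)(4.95)(0.462) = 0.5100 kg·m²/s.
L_i = 0 + 0.5100 = 0.5100 kg·m²/s.
After sticking, I_f = I_p + m R² = 0.4461 + (0.223)(0.462)² = 0.4937 kg·m².
ω_f = L_i / I_f = 0.5100 / 0.4937 = 1.033 rad/s.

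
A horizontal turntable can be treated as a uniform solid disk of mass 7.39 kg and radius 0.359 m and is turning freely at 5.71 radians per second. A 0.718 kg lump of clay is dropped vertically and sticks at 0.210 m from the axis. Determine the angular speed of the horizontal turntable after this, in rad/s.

No external torque acts about the axis; L_before = L_after.
I_p = ½(7.39)(0.359)² = 0.4762 kg·m².
Added inertia Σmr² = (0.718)(0.210)² = 0.03166 kg·m²; I_f = 0.4762 + 0.03166 = 0.5079 kg·m².
ω_f = I_p ω_i / I_f = (0.4762)(5.71) / 0.5079 = 5.354 rad/s.

ω_f ≈ 5.35 rad/s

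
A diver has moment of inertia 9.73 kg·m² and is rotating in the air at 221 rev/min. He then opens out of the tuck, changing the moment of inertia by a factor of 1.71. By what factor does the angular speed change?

ω₂/ω₁ ≈ 0.585

With no external torque about the axis, L is conserved: I₁ω₁ = I₂ω₂.
I₂ = 1.71 × 9.73 = 16.64 kg·m².
ω₂/ω₁ = I₁/I₂ = 9.730 / 16.64 = 0.5848.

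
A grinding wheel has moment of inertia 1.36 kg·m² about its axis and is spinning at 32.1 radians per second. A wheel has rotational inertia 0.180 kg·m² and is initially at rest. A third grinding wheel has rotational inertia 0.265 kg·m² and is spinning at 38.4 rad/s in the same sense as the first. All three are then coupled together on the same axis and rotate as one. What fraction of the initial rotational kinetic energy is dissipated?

The coupling torques are internal; angular momentum about the shared axis is conserved.
Taking A's sense as positive: L = (1.360)(32.1) + (0.2650)(38.4) = 53.83 kg·m²·rad/s.
Combined I = 1.360 + 0.1800 + 0.2650 = 1.805 kg·m².
ω_f = L / I = 53.83 / 1.805 = 29.82 rad/s.
KE_i = ½ΣIω² = 896.1 J; KE_f = ½(1.805)(29.82)² = 802.7 J.
Fraction dissipated = (KE_i − KE_f)/KE_i = 0.1041.

fraction ≈ 0.104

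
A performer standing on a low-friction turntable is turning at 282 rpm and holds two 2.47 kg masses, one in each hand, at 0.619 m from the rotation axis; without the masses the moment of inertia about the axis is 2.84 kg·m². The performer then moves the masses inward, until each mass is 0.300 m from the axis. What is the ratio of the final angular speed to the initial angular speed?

ω₂/ω₁ ≈ 1.44

Angular momentum about the spin axis is conserved since the torque about it is zero.
I₁ = 2.84 + 2(2.47)(0.619)² = 4.733 kg·m²; I₂ = 2.84 + 2(2.47)(0.300)² = 3.285 kg·m².
ω₂/ω₁ = I₁/I₂ = 4.733 / 3.285 = 1.441.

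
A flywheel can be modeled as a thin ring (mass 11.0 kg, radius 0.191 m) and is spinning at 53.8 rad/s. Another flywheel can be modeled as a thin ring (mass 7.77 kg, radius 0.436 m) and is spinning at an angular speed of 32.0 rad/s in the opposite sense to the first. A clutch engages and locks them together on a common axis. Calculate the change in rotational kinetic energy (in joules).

ΔKE ≈ -1160 J

The coupling torques are internal; angular momentum about the shared axis is conserved.
Moments of inertia: I_A = (11.0)(0.191)² = 0.4013 kg·m²; I_B = (7.77)(0.436)² = 1.477 kg·m².
Taking A's sense as positive: L = (0.4013)(53.8) − (1.477)(32.0) = -25.68 kg·m²·rad/s.
Combined I = 0.4013 + 1.477 = 1.878 kg·m².
ω_f = L / I = -25.68 / 1.878 = -13.67 rad/s.
KE_i = ½ΣIω² = 1337 J; KE_f = ½(1.878)(13.67)² = 175.5 J.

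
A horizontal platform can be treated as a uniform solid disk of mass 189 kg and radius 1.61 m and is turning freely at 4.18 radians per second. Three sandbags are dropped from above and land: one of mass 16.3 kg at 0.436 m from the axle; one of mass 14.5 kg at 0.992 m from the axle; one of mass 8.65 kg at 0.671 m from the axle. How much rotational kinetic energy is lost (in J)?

No external torque acts about the axle; L_before = L_after.
I_p = ½(189)(1.61)² = 245.0 kg·m².
Added inertia Σmr² = (16.3)(0.436)² + (14.5)(0.992)² + (8.65)(0.671)² = 21.26 kg·m²; I_f = 245.0 + 21.26 = 266.2 kg·m².
ω_f = I_p ω_i / I_f = (245.0)(4.18) / 266.2 = 3.846 rad/s.
KE_i = ½(245.0)(4.180 rad/s)² = 2140 J; KE_f = ½(266.2)(3.846)² = 1969 J.

energy lost ≈ 171 J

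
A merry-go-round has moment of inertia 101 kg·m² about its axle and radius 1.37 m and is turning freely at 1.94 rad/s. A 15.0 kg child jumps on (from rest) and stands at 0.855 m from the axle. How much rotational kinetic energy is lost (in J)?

energy lost ≈ 18.6 J

No external torque acts about the axle; L_before = L_after.
Added inertia Σmr² = (15.0)(0.855)² = 10.97 kg·m²; I_f = 101.0 + 10.97 = 112.0 kg·m².
ω_f = I_p ω_i / I_f = (101.0)(1.94) / 112.0 = 1.750 rad/s.
KE_i = ½(101.0)(1.940 rad/s)² = 190.1 J; KE_f = ½(112.0)(1.750)² = 171.4 J.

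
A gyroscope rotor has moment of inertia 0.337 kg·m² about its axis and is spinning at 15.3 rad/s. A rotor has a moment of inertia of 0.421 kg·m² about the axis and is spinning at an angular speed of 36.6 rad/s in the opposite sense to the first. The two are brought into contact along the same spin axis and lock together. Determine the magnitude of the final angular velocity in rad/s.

|ω_f| ≈ 13.5 rad/s

No external torque acts about the common axis, so total angular momentum is conserved.
Taking A's sense as positive: L = (0.3370)(15.3) − (0.4210)(36.6) = -10.25 kg·m²·rad/s.
Combined I = 0.3370 + 0.4210 = 0.7580 kg·m².
ω_f = L / I = -10.25 / 0.7580 = -13.53 rad/s.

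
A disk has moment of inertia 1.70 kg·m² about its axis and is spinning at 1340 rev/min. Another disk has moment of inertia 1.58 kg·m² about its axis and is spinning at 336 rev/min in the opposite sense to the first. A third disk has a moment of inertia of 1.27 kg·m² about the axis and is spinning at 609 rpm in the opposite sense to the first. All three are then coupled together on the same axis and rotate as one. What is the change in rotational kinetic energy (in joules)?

ΔKE ≈ -19200 J

The coupling torques are internal; angular momentum about the shared axis is conserved.
Taking A's sense as positive: L = (1.700)(1340) − (1.580)(336) − (1.270)(609) = 973.7 kg·m²·rpm.
Combined I = 1.700 + 1.580 + 1.270 = 4.550 kg·m².
ω_f = L / I = 973.7 / 4.550 = 214.0 rpm.
KE_i = ½ΣIω² = 20300 J; KE_f = ½(4.550)(22.41)² = 1143 J.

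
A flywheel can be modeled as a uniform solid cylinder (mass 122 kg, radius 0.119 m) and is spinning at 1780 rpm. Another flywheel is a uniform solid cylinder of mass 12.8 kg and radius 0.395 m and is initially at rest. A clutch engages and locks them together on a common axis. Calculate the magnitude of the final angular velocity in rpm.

The coupling torques are internal; angular momentum about the shared axis is conserved.
Moments of inertia: I_A = ½(122)(0.119)² = 0.8638 kg·m²; I_B = ½(12.8)(0.395)² = 0.9986 kg·m².
Taking A's sense as positive: L = (0.8638)(1780) = 1538 kg·m²·rpm.
Combined I = 0.8638 + 0.9986 = 1.862 kg·m².
ω_f = L / I = 1538 / 1.862 = 825.6 rpm.

|ω_f| ≈ 826 rpm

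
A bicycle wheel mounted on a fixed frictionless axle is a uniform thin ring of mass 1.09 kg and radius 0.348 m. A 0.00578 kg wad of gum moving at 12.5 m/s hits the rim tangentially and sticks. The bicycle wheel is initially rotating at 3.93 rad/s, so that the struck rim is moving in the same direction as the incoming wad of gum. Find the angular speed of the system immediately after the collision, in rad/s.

The axle reaction passes through the axle and exerts no torque about it; angular momentum about the axle is conserved through the impact.
I_p = (1.09)(0.348)² = 0.1320 kg·m². Taking the sense of the wad of gum's angular momentum as positive, L_{wad} = m v R = (0.00578)(12.5)(0.348) = 0.02514 kg·m²/s.
L_i = +I_p ω_p + m v R = +(0.1320)(3.93) + 0.02514 = 0.5439 kg·m²/s.
After sticking, I_f = I_p + m R² = 0.1320 + (0.00578)(0.348)² = 0.1327 kg·m².
ω_f = L_i / I_f = 0.5439 / 0.1327 = 4.099 rad/s.

|ω_f| ≈ 4.10 rad/s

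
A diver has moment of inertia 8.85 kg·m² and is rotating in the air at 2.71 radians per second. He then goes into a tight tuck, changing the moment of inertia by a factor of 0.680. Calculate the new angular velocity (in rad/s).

ω₂ ≈ 3.99 rad/s

With no external torque about the axis, L is conserved: I₁ω₁ = I₂ω₂.
I₂ = 0.680 × 8.85 = 6.018 kg·m².
ω₂ = I₁ω₁ / I₂ = (8.850)(2.71 rad/s) / (6.018) = 3.985 rad/s.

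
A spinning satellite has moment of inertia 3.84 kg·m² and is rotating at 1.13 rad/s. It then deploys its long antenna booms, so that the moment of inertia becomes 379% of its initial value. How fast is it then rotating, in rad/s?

ω₂ ≈ 0.298 rad/s

With no external torque about the axis, L is conserved: I₁ω₁ = I₂ω₂.
I₂ = 3.79 × 3.84 = 14.55 kg·m².
ω₂ = I₁ω₁ / I₂ = (3.840)(1.13 rad/s) / (14.55) = 0.2982 rad/s.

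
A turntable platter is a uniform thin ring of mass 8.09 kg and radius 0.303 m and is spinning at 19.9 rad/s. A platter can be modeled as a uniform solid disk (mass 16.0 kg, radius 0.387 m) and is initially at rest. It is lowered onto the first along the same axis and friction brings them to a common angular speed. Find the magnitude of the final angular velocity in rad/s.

|ω_f| ≈ 7.62 rad/s

No external torque acts about the common axis, so total angular momentum is conserved.
Moments of inertia: I_A = (8.09)(0.303)² = 0.7427 kg·m²; I_B = ½(16.0)(0.387)² = 1.198 kg·m².
Taking A's sense as positive: L = (0.7427)(19.9) = 14.78 kg·m²·rad/s.
Combined I = 0.7427 + 1.198 = 1.941 kg·m².
ω_f = L / I = 14.78 / 1.941 = 7.615 rad/s.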